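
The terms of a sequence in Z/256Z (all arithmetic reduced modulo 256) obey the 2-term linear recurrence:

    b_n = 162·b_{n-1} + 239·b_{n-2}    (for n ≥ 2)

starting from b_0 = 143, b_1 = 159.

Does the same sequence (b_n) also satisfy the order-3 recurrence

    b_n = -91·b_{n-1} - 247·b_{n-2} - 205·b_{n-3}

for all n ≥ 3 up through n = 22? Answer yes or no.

Terms b_0..b_22: 143, 159, 31, 15, 111, 63, 127, 47, 79, 223, 223, 79, 47, 127, 63, 111, 15, 31, 159, 143, 239, 191, 255
n=3: candidate gives 15, actual b_3 = 15 ✓
n=4: candidate gives 111, actual b_4 = 111 ✓
n=5: candidate gives 63, actual b_5 = 63 ✓
n=6: candidate gives 127, actual b_6 = 127 ✓
n=7: candidate gives 47, actual b_7 = 47 ✓
n=8: candidate gives 79, actual b_8 = 79 ✓
n=9: candidate gives 223, actual b_9 = 223 ✓
n=10: candidate gives 223, actual b_10 = 223 ✓
n=11: candidate gives 79, actual b_11 = 79 ✓
n=12: candidate gives 47, actual b_12 = 47 ✓
n=13: candidate gives 127, actual b_13 = 127 ✓
n=14: candidate gives 63, actual b_14 = 63 ✓
n=15: candidate gives 111, actual b_15 = 111 ✓
n=16: candidate gives 15, actual b_16 = 15 ✓
n=17: candidate gives 31, actual b_17 = 31 ✓
n=18: candidate gives 159, actual b_18 = 159 ✓
n=19: candidate gives 143, actual b_19 = 143 ✓
n=20: candidate gives 239, actual b_20 = 239 ✓
n=21: candidate gives 191, actual b_21 = 191 ✓
n=22: candidate gives 255, actual b_22 = 255 ✓

yes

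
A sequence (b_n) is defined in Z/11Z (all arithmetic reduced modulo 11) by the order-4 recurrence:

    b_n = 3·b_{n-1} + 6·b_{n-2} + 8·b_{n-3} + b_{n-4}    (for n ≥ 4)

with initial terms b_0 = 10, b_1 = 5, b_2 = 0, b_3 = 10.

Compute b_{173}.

3

b_4 = 3·10 + 6·0 + 8·5 + 1·10 = 3
b_5 = 3·3 + 6·10 + 8·0 + 1·5 = 8
b_6 = 3·8 + 6·3 + 8·10 + 1·0 = 1
b_7 = 3·1 + 6·8 + 8·3 + 1·10 = 8
b_8 = 3·8 + 6·1 + 8·8 + 1·3 = 9
b_9 = 3·9 + 6·8 + 8·1 + 1·8 = 3
Continuing the recurrence:
  b_10 = 7;  b_11 = 9;  b_12 = 3;  b_13 = 1;  b_14 = 1;  b_15 = 9
  b_16 = 0;  b_17 = 8;  b_18 = 9;  b_19 = 7;  b_20 = 7;  b_21 = 0
  b_22 = 8;  b_23 = 10;  b_24 = 8;  b_25 = 5;  b_26 = 8;  b_27 = 7
  b_28 = 7;  b_29 = 0;  b_30 = 7;  b_31 = 7;  b_32 = 4;  b_33 = 0
  b_34 = 10;  b_35 = 3;  b_36 = 7;  b_37 = 9;  b_38 = 4;  b_39 = 4
  b_40 = 5;  b_41 = 3;  b_42 = 9;  b_43 = 1;  b_44 = 9;  b_45 = 9
  b_46 = 10;  b_47 = 3;  b_48 = 7;  b_49 = 7;  b_50 = 9;  b_51 = 7
  b_52 = 6;  b_53 = 7;  b_54 = 1;  b_55 = 1;  b_56 = 5;  b_57 = 3
  b_58 = 4;  b_59 = 5;  b_60 = 2;  b_61 = 5;  b_62 = 5;  b_63 = 0
  b_64 = 6;  b_65 = 8;  b_66 = 10;  b_67 = 5;  b_68 = 2;  b_69 = 3
  b_70 = 5;  b_71 = 10;  b_72 = 9;  b_73 = 9;  b_74 = 1;  b_75 = 7
  b_76 = 9;  b_77 = 9;  b_78 = 6;  b_79 = 8;  b_80 = 9;  b_81 = 0
  b_82 = 3;  b_83 = 1;  b_84 = 8;  b_85 = 10;  b_86 = 1;  b_87 = 7
  b_88 = 5;  b_89 = 9;  b_90 = 4;  b_91 = 3;  b_92 = 0;  b_93 = 4
  b_94 = 7;  b_95 = 4;  b_96 = 9;  b_97 = 1;  b_98 = 8;  b_99 = 7
  b_100 = 9;  b_101 = 2;  b_102 = 3;  b_103 = 1;  b_104 = 2;  b_105 = 5
  b_106 = 5;  b_107 = 7;  b_108 = 5;  b_109 = 3;  b_110 = 1;  b_111 = 2
  b_112 = 8;  b_113 = 3;  b_114 = 8;  b_115 = 9;  b_116 = 8;  b_117 = 2
  b_118 = 2;  b_119 = 3;  b_120 = 1;  b_121 = 6;  b_122 = 6;  b_123 = 10
  b_124 = 5;  b_125 = 8;  b_126 = 8;  b_127 = 1;  b_128 = 10;  b_129 = 9
  b_130 = 4;  b_131 = 4;  b_132 = 8;  b_133 = 1;  b_134 = 10;  b_135 = 5
  b_136 = 3;  b_137 = 10;  b_138 = 10;  b_139 = 9;  b_140 = 5;  b_141 = 5
  b_142 = 6;  b_143 = 9;  b_144 = 9;  b_145 = 2;  b_146 = 6;  b_147 = 1
  b_148 = 9;  b_149 = 6;  b_150 = 9;  b_151 = 4;  b_152 = 2;  b_153 = 9
  b_154 = 3;  b_155 = 6;  b_156 = 0;  b_157 = 3;  b_158 = 5;  b_159 = 6
  b_160 = 6;  b_161 = 9;  b_162 = 6;  b_163 = 5;  b_164 = 8;  b_165 = 1
  b_166 = 9;  b_167 = 3;  b_168 = 2;  b_169 = 9;  b_170 = 6;  b_171 = 3
b_172 = 3·3 + 6·6 + 8·9 + 1·2 = 9
b_173 = 3·9 + 6·3 + 8·6 + 1·9 = 3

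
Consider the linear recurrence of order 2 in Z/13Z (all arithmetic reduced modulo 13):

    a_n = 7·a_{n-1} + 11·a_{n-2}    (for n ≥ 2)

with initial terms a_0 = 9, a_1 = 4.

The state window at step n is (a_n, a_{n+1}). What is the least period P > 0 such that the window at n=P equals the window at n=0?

n=0: window = (9, 4)
n=1: window = (4, 10)
n=2: window = (10, 10)
n=3: window = (10, 11)
n=4: window = (11, 5)
n=5: window = (5, 0)
n=6: window = (0, 3)
n=7: window = (3, 8)
n=8: window = (8, 11)
n=9: window = (11, 9)
n=10: window = (9, 2)
n=11: window = (2, 9)
n=12: window = (9, 7)
n=13: window = (7, 5)
n=14: window = (5, 8)
n=15: window = (8, 7)
n=16: window = (7, 7)
n=17: window = (7, 9)
n=18: window = (9, 10)
n=19: window = (10, 0)
n=20: window = (0, 6)
n=21: window = (6, 3)
n=22: window = (3, 9)
n=23: window = (9, 5)
n=24: window = (5, 4)
n=25: window = (4, 5)
n=26: window = (5, 1)
n=27: window = (1, 10)
n=28: window = (10, 3)
n=29: window = (3, 1)
n=30: window = (1, 1)
n=31: window = (1, 5)
n=32: window = (5, 7)
n=33: window = (7, 0)
n=34: window = (0, 12)
n=35: window = (12, 6)
n=36: window = (6, 5)
n=37: window = (5, 10)
n=38: window = (10, 8)
n=39: window = (8, 10)
n=40: window = (10, 2)
…
n=166: window = (11, 10)
n=167: window = (10, 9)
n=168: window = (9, 4)
window at n=168 equals window at n=0 → period = 168

168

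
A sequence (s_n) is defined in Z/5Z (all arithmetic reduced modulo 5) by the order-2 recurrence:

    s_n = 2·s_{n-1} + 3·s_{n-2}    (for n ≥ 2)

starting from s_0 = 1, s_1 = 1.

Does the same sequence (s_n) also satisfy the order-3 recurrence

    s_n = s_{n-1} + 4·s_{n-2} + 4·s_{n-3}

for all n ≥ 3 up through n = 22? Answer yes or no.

Terms s_0..s_22: 1, 1, 0, 3, 1, 1, 0, 3, 1, 1, 0, 3, 1, 1, 0, 3, 1, 1, 0, 3, 1, 1, 0
n=3: candidate gives 3, actual s_3 = 3 ✓
n=4: candidate gives 2, actual s_4 = 1 ✗

no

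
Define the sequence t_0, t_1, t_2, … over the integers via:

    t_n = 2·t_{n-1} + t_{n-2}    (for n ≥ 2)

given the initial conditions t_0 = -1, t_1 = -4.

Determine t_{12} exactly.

t_2 = 2·-4 + 1·-1 = -9
t_3 = 2·-9 + 1·-4 = -22
t_4 = 2·-22 + 1·-9 = -53
t_5 = 2·-53 + 1·-22 = -128
t_6 = 2·-128 + 1·-53 = -309
t_7 = 2·-309 + 1·-128 = -746
t_8 = 2·-746 + 1·-309 = -1801
t_9 = 2·-1801 + 1·-746 = -4348
t_10 = 2·-4348 + 1·-1801 = -10497
t_11 = 2·-10497 + 1·-4348 = -25342
t_12 = 2·-25342 + 1·-10497 = -61181

-61181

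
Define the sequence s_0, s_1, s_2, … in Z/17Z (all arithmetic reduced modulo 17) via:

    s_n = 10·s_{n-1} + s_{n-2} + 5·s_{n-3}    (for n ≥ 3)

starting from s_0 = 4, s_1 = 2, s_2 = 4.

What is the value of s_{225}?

14

s_3 = 10·4 + 1·2 + 5·4 = 11
s_4 = 10·11 + 1·4 + 5·2 = 5
s_5 = 10·5 + 1·11 + 5·4 = 13
s_6 = 10·13 + 1·5 + 5·11 = 3
s_7 = 10·3 + 1·13 + 5·5 = 0
s_8 = 10·0 + 1·3 + 5·13 = 0
Continuing the recurrence:
  s_9 = 15;  s_10 = 14;  s_11 = 2;  s_12 = 7;  s_13 = 6;  s_14 = 9
  s_15 = 12;  s_16 = 6;  s_17 = 15;  s_18 = 12;  s_19 = 12;  s_20 = 3
  s_21 = 0;  s_22 = 12;  s_23 = 16;  s_24 = 2;  s_25 = 11;  s_26 = 5
  s_27 = 3;  s_28 = 5;  s_29 = 10;  s_30 = 1;  s_31 = 11;  s_32 = 8
  s_33 = 11;  s_34 = 3;  s_35 = 13;  s_36 = 1;  s_37 = 4;  s_38 = 4
  s_39 = 15;  s_40 = 4;  s_41 = 7;  s_42 = 13;  s_43 = 4;  s_44 = 3
  s_45 = 14;  s_46 = 10;  s_47 = 10;  s_48 = 10;  s_49 = 7;  s_50 = 11
  s_51 = 14;  s_52 = 16;  s_53 = 8;  s_54 = 13;  s_55 = 14;  s_56 = 6
  s_57 = 3;  s_58 = 4;  s_59 = 5;  s_60 = 1;  s_61 = 1;  s_62 = 2
  s_63 = 9;  s_64 = 12;  s_65 = 3;  s_66 = 2;  s_67 = 15;  s_68 = 14
  s_69 = 12;  s_70 = 5;  s_71 = 13;  s_72 = 8;  s_73 = 16;  s_74 = 12
  s_75 = 6;  s_76 = 16;  s_77 = 5;  s_78 = 11;  s_79 = 8;  s_80 = 14
  s_81 = 16;  s_82 = 10;  s_83 = 16;  s_84 = 12;  s_85 = 16;  s_86 = 14
  s_87 = 12;  s_88 = 10;  s_89 = 12;  s_90 = 3;  s_91 = 7;  s_92 = 14
  s_93 = 9;  s_94 = 3;  s_95 = 7;  s_96 = 16;  s_97 = 12;  s_98 = 1
  s_99 = 0;  s_100 = 10;  s_101 = 3;  s_102 = 6;  s_103 = 11;  s_104 = 12
  s_105 = 8;  s_106 = 11;  s_107 = 8;  s_108 = 12;  s_109 = 13;  s_110 = 12
  s_111 = 6;  s_112 = 1;  s_113 = 8;  s_114 = 9;  s_115 = 1;  s_116 = 8
  s_117 = 7;  s_118 = 15;  s_119 = 10;  s_120 = 14;  s_121 = 4;  s_122 = 2
  s_123 = 9;  s_124 = 10;  s_125 = 0;  s_126 = 4;  s_127 = 5;  s_128 = 3
  s_129 = 4;  s_130 = 0;  s_131 = 2;  s_132 = 6;  s_133 = 11;  s_134 = 7
  s_135 = 9;  s_136 = 16;  s_137 = 0;  s_138 = 10;  s_139 = 10;  s_140 = 8
  s_141 = 4;  s_142 = 13;  s_143 = 4;  s_144 = 5;  s_145 = 0;  s_146 = 8
  s_147 = 3;  s_148 = 4;  s_149 = 15;  s_150 = 16;  s_151 = 8;  s_152 = 1
  s_153 = 13;  s_154 = 1;  s_155 = 11;  s_156 = 6;  s_157 = 8;  s_158 = 5
  s_159 = 3;  s_160 = 7;  s_161 = 13;  s_162 = 16;  s_163 = 4;  s_164 = 2
  s_165 = 2;  s_166 = 8;  s_167 = 7;  s_168 = 3;  s_169 = 9;  s_170 = 9
  s_171 = 12;  s_172 = 4;  s_173 = 12;  s_174 = 14;  s_175 = 2;  s_176 = 9
  s_177 = 9;  s_178 = 7;  s_179 = 5;  s_180 = 0;  s_181 = 6;  s_182 = 0
  s_183 = 6;  s_184 = 5;  s_185 = 5;  s_186 = 0;  s_187 = 13;  s_188 = 2
  s_189 = 16;  s_190 = 6;  s_191 = 1;  s_192 = 11;  s_193 = 5;  s_194 = 15
  s_195 = 6;  s_196 = 15;  s_197 = 10;  s_198 = 9;  s_199 = 5;  s_200 = 7
  s_201 = 1;  s_202 = 8;  s_203 = 14;  s_204 = 0;  s_205 = 3;  s_206 = 15
  s_207 = 0;  s_208 = 13;  s_209 = 1;  s_210 = 6;  s_211 = 7;  s_212 = 13
  s_213 = 14;  s_214 = 1;  s_215 = 4;  s_216 = 9;  s_217 = 14;  s_218 = 16
  s_219 = 15;  s_220 = 15;  s_221 = 7;  s_222 = 7;  s_223 = 16
s_224 = 10·16 + 1·7 + 5·7 = 15
s_225 = 10·15 + 1·16 + 5·7 = 14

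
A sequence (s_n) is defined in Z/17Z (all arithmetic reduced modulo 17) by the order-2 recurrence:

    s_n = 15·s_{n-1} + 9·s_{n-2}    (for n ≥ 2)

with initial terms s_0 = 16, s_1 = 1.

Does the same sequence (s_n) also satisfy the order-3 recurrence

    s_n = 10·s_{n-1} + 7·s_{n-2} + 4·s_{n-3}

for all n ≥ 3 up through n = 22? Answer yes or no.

Terms s_0..s_22: 16, 1, 6, 14, 9, 6, 1, 1, 7, 12, 5, 13, 2, 11, 13, 5, 5, 1, 9, 8, 14, 10, 4
n=3: candidate gives 12, actual s_3 = 14 ✗

no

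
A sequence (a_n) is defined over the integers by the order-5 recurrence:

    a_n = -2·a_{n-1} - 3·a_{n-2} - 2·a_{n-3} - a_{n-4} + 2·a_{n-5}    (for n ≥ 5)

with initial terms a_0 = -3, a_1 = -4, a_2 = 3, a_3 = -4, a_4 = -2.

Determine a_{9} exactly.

-4

a_5 = -2·-2 + -3·-4 + -2·3 + -1·-4 + 2·-3 = 8
a_6 = -2·8 + -3·-2 + -2·-4 + -1·3 + 2·-4 = -13
a_7 = -2·-13 + -3·8 + -2·-2 + -1·-4 + 2·3 = 16
a_8 = -2·16 + -3·-13 + -2·8 + -1·-2 + 2·-4 = -15
a_9 = -2·-15 + -3·16 + -2·-13 + -1·8 + 2·-2 = -4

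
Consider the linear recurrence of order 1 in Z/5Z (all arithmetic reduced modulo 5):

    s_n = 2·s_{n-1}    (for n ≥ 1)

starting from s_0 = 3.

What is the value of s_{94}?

s_1 = 2·3 = 1
s_2 = 2·1 = 2
s_3 = 2·2 = 4
s_4 = 2·4 = 3
(s_4) = (3) = (s_0), so the sequence has period 4.
94 ≡ 2 (mod 4), hence s_94 = s_2 = 2.

2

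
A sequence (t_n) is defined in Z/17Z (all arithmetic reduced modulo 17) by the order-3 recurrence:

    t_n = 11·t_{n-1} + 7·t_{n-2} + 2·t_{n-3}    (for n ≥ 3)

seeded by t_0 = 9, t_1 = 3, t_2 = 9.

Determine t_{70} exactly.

15

t_3 = 11·9 + 7·3 + 2·9 = 2
t_4 = 11·2 + 7·9 + 2·3 = 6
t_5 = 11·6 + 7·2 + 2·9 = 13
t_6 = 11·13 + 7·6 + 2·2 = 2
t_7 = 11·2 + 7·13 + 2·6 = 6
t_8 = 11·6 + 7·2 + 2·13 = 4
t_9 = 11·4 + 7·6 + 2·2 = 5
t_10 = 11·5 + 7·4 + 2·6 = 10
t_11 = 11·10 + 7·5 + 2·4 = 0
t_12 = 11·0 + 7·10 + 2·5 = 12
t_13 = 11·12 + 7·0 + 2·10 = 16
t_14 = 11·16 + 7·12 + 2·0 = 5
t_15 = 11·5 + 7·16 + 2·12 = 4
t_16 = 11·4 + 7·5 + 2·16 = 9
t_17 = 11·9 + 7·4 + 2·5 = 1
t_18 = 11·1 + 7·9 + 2·4 = 14
t_19 = 11·14 + 7·1 + 2·9 = 9
t_20 = 11·9 + 7·14 + 2·1 = 12
t_21 = 11·12 + 7·9 + 2·14 = 2
t_22 = 11·2 + 7·12 + 2·9 = 5
t_23 = 11·5 + 7·2 + 2·12 = 8
t_24 = 11·8 + 7·5 + 2·2 = 8
t_25 = 11·8 + 7·8 + 2·5 = 1
t_26 = 11·1 + 7·8 + 2·8 = 15
t_27 = 11·15 + 7·1 + 2·8 = 1
t_28 = 11·1 + 7·15 + 2·1 = 16
t_29 = 11·16 + 7·1 + 2·15 = 9
t_30 = 11·9 + 7·16 + 2·1 = 9
t_31 = 11·9 + 7·9 + 2·16 = 7
t_32 = 11·7 + 7·9 + 2·9 = 5
t_33 = 11·5 + 7·7 + 2·9 = 3
t_34 = 11·3 + 7·5 + 2·7 = 14
t_35 = 11·14 + 7·3 + 2·5 = 15
t_36 = 11·15 + 7·14 + 2·3 = 14
t_37 = 11·14 + 7·15 + 2·14 = 15
t_38 = 11·15 + 7·14 + 2·15 = 4
t_39 = 11·4 + 7·15 + 2·14 = 7
t_40 = 11·7 + 7·4 + 2·15 = 16
t_41 = 11·16 + 7·7 + 2·4 = 12
t_42 = 11·12 + 7·16 + 2·7 = 3
t_43 = 11·3 + 7·12 + 2·16 = 13
t_44 = 11·13 + 7·3 + 2·12 = 1
t_45 = 11·1 + 7·13 + 2·3 = 6
t_46 = 11·6 + 7·1 + 2·13 = 14
t_47 = 11·14 + 7·6 + 2·1 = 11
t_48 = 11·11 + 7·14 + 2·6 = 10
t_49 = 11·10 + 7·11 + 2·14 = 11
t_50 = 11·11 + 7·10 + 2·11 = 9
t_51 = 11·9 + 7·11 + 2·10 = 9
t_52 = 11·9 + 7·9 + 2·11 = 14
t_53 = 11·14 + 7·9 + 2·9 = 14
t_54 = 11·14 + 7·14 + 2·9 = 15
t_55 = 11·15 + 7·14 + 2·14 = 2
t_56 = 11·2 + 7·15 + 2·14 = 2
t_57 = 11·2 + 7·2 + 2·15 = 15
t_58 = 11·15 + 7·2 + 2·2 = 13
t_59 = 11·13 + 7·15 + 2·2 = 14
t_60 = 11·14 + 7·13 + 2·15 = 3
t_61 = 11·3 + 7·14 + 2·13 = 4
t_62 = 11·4 + 7·3 + 2·14 = 8
t_63 = 11·8 + 7·4 + 2·3 = 3
t_64 = 11·3 + 7·8 + 2·4 = 12
t_65 = 11·12 + 7·3 + 2·8 = 16
t_66 = 11·16 + 7·12 + 2·3 = 11
t_67 = 11·11 + 7·16 + 2·12 = 2
t_68 = 11·2 + 7·11 + 2·16 = 12
t_69 = 11·12 + 7·2 + 2·11 = 15
t_70 = 11·15 + 7·12 + 2·2 = 15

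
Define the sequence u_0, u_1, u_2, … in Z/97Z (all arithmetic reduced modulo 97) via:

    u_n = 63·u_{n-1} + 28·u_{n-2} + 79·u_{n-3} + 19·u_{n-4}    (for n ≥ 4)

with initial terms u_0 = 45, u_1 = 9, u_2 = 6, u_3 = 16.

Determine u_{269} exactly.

u_4 = 63·16 + 28·6 + 79·9 + 19·45 = 26
u_5 = 63·26 + 28·16 + 79·6 + 19·9 = 15
u_6 = 63·15 + 28·26 + 79·16 + 19·6 = 44
u_7 = 63·44 + 28·15 + 79·26 + 19·16 = 21
u_8 = 63·21 + 28·44 + 79·15 + 19·26 = 63
u_9 = 63·63 + 28·21 + 79·44 + 19·15 = 73
Continuing the recurrence:
  u_10 = 31;  u_11 = 61;  u_12 = 35;  u_13 = 86;  u_14 = 69;  u_15 = 9
  u_16 = 64;  u_17 = 20;  u_18 = 30;  u_19 = 14;  u_20 = 56;  u_21 = 74
  u_22 = 49;  u_23 = 52;  u_24 = 15;  u_25 = 15;  u_26 = 2;  u_27 = 3
  u_28 = 66;  u_29 = 29;  u_30 = 70;  u_31 = 17;  u_32 = 77;  u_33 = 59
  u_34 = 10;  u_35 = 55;  u_36 = 72;  u_37 = 33;  u_38 = 94;  u_39 = 96
  u_40 = 45;  u_41 = 93;  u_42 = 96;  u_43 = 63;  u_44 = 18;  u_45 = 27
  u_46 = 82;  u_47 = 5;  u_48 = 42;  u_49 = 77;  u_50 = 26;  u_51 = 29
  u_52 = 27;  u_53 = 16;  u_54 = 87;  u_55 = 77;  u_56 = 43;  u_57 = 14
  u_58 = 25;  u_59 = 37;  u_60 = 7;  u_61 = 32;  u_62 = 81;  u_63 = 77
  u_64 = 80;  u_65 = 41;  u_66 = 29;  u_67 = 88;  u_68 = 57;  u_69 = 7
  u_70 = 34;  u_71 = 74;  u_72 = 72;  u_73 = 18;  u_74 = 39;  u_75 = 64
  u_76 = 57;  u_77 = 76;  u_78 = 56;  u_79 = 26;  u_80 = 11;  u_81 = 14
  u_82 = 40;  u_83 = 7;  u_84 = 63;  u_85 = 25;  u_86 = 93;  u_87 = 29
  u_88 = 37;  u_89 = 4;  u_90 = 11;  u_91 = 11;  u_92 = 80;  u_93 = 85
  u_94 = 40;  u_95 = 80;  u_96 = 39;  u_97 = 63;  u_98 = 16;  u_99 = 1
  u_100 = 21;  u_101 = 29;  u_102 = 82;  u_103 = 90;  u_104 = 83;  u_105 = 34
  u_106 = 39;  u_107 = 36;  u_108 = 57;  u_109 = 81;  u_110 = 2;  u_111 = 15
  u_112 = 44;  u_113 = 39;  u_114 = 62;  u_115 = 29;  u_116 = 11;  u_117 = 63
  u_118 = 83;  u_119 = 71;  u_120 = 52;  u_121 = 20;  u_122 = 8;  u_123 = 22
  u_124 = 7;  u_125 = 32;  u_126 = 28;  u_127 = 42;  u_128 = 77;  u_129 = 20
  u_130 = 88;  u_131 = 84;  u_132 = 32;  u_133 = 60;  u_134 = 83;  u_135 = 72
  u_136 = 83;  u_137 = 4;  u_138 = 44;  u_139 = 42;  u_140 = 48;  u_141 = 89
  u_142 = 47;  u_143 = 52;  u_144 = 22;  u_145 = 1;  u_146 = 54;  u_147 = 45
  u_148 = 91;  u_149 = 26;  u_150 = 37;  u_151 = 45;  u_152 = 88;  u_153 = 36
  u_154 = 66;  u_155 = 72;  u_156 = 36;  u_157 = 94;  u_158 = 1;  u_159 = 20
  u_160 = 86;  u_161 = 83;  u_162 = 21;  u_163 = 54;  u_164 = 56;  u_165 = 31
  u_166 = 38;  u_167 = 79;  u_168 = 48;  u_169 = 0;  u_170 = 62;  u_171 = 81
  u_172 = 88;  u_173 = 3;  u_174 = 45;  u_175 = 61;  u_176 = 28;  u_177 = 3
  u_178 = 51;  u_179 = 72;  u_180 = 40;  u_181 = 86;  u_182 = 3;  u_183 = 44
  u_184 = 31;  u_185 = 12;  u_186 = 16;  u_187 = 70;  u_188 = 90;  u_189 = 4
  u_190 = 70;  u_191 = 61;  u_192 = 69;  u_193 = 21;  u_194 = 92;  u_195 = 93
  u_196 = 56;  u_197 = 25;  u_198 = 16;  u_199 = 42;  u_200 = 22;  u_201 = 33
  u_202 = 12;  u_203 = 45;  u_204 = 85;  u_205 = 42;  u_206 = 79;  u_207 = 46
  u_208 = 52;  u_209 = 60;  u_210 = 89;  u_211 = 47;  u_212 = 26;  u_213 = 67
  u_214 = 71;  u_215 = 81;  u_216 = 74;  u_217 = 38;  u_218 = 89;  u_219 = 88
  u_220 = 28;  u_221 = 50;  u_222 = 64;  u_223 = 4;  u_224 = 27;  u_225 = 59
  u_226 = 88;  u_227 = 93;  u_228 = 14;  u_229 = 16;  u_230 = 40;  u_231 = 21
  u_232 = 93;  u_233 = 17;  u_234 = 80;  u_235 = 70;  u_236 = 60;  u_237 = 64
  u_238 = 55;  u_239 = 75;  u_240 = 45;  u_241 = 20;  u_242 = 81;  u_243 = 70
  u_244 = 92;  u_245 = 82;  u_246 = 67;  u_247 = 80;  u_248 = 10;  u_249 = 21
  u_250 = 78;  u_251 = 52;  u_252 = 34;  u_253 = 71;  u_254 = 54;  u_255 = 43
  u_256 = 0;  u_257 = 29;  u_258 = 42;  u_259 = 7;  u_260 = 28;  u_261 = 9
  u_262 = 83;  u_263 = 66;  u_264 = 62;  u_265 = 66;  u_266 = 75;  u_267 = 18
u_268 = 63·18 + 28·75 + 79·66 + 19·62 = 23
u_269 = 63·23 + 28·18 + 79·75 + 19·66 = 14

14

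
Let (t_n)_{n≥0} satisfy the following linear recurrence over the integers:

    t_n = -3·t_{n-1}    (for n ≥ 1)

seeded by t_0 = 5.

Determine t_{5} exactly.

t_1 = -3·5 = -15
t_2 = -3·-15 = 45
t_3 = -3·45 = -135
t_4 = -3·-135 = 405
t_5 = -3·405 = -1215

-1215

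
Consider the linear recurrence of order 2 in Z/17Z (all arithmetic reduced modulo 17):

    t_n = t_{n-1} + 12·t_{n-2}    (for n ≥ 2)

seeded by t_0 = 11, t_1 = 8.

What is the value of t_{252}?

7

t_2 = 1·8 + 12·11 = 4
t_3 = 1·4 + 12·8 = 15
t_4 = 1·15 + 12·4 = 12
t_5 = 1·12 + 12·15 = 5
t_6 = 1·5 + 12·12 = 13
t_7 = 1·13 + 12·5 = 5
t_8 = 1·5 + 12·13 = 8
t_9 = 1·8 + 12·5 = 0
t_10 = 1·0 + 12·8 = 11
t_11 = 1·11 + 12·0 = 11
t_12 = 1·11 + 12·11 = 7
t_13 = 1·7 + 12·11 = 3
t_14 = 1·3 + 12·7 = 2
t_15 = 1·2 + 12·3 = 4
t_16 = 1·4 + 12·2 = 11
t_17 = 1·11 + 12·4 = 8
(t_16, t_17) = (11, 8) = (t_0, t_1), so the sequence has period 16.
252 ≡ 12 (mod 16), hence t_252 = t_12 = 7.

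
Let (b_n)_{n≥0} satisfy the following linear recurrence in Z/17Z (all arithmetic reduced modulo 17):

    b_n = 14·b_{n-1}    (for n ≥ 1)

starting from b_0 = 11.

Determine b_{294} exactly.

b_1 = 14·11 = 1
b_2 = 14·1 = 14
b_3 = 14·14 = 9
b_4 = 14·9 = 7
b_5 = 14·7 = 13
b_6 = 14·13 = 12
b_7 = 14·12 = 15
b_8 = 14·15 = 6
b_9 = 14·6 = 16
b_10 = 14·16 = 3
b_11 = 14·3 = 8
b_12 = 14·8 = 10
b_13 = 14·10 = 4
b_14 = 14·4 = 5
b_15 = 14·5 = 2
b_16 = 14·2 = 11
(b_16) = (11) = (b_0), so the sequence has period 16.
294 ≡ 6 (mod 16), hence b_294 = b_6 = 12.

12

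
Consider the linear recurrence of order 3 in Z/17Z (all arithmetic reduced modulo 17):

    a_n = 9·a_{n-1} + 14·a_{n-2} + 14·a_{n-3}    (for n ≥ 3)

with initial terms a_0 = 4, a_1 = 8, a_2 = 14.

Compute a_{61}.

a_3 = 9·14 + 14·8 + 14·4 = 5
a_4 = 9·5 + 14·14 + 14·8 = 13
a_5 = 9·13 + 14·5 + 14·14 = 9
a_6 = 9·9 + 14·13 + 14·5 = 10
a_7 = 9·10 + 14·9 + 14·13 = 7
a_8 = 9·7 + 14·10 + 14·9 = 6
a_9 = 9·6 + 14·7 + 14·10 = 3
a_10 = 9·3 + 14·6 + 14·7 = 5
a_11 = 9·5 + 14·3 + 14·6 = 1
a_12 = 9·1 + 14·5 + 14·3 = 2
a_13 = 9·2 + 14·1 + 14·5 = 0
a_14 = 9·0 + 14·2 + 14·1 = 8
a_15 = 9·8 + 14·0 + 14·2 = 15
a_16 = 9·15 + 14·8 + 14·0 = 9
a_17 = 9·9 + 14·15 + 14·8 = 12
a_18 = 9·12 + 14·9 + 14·15 = 2
a_19 = 9·2 + 14·12 + 14·9 = 6
a_20 = 9·6 + 14·2 + 14·12 = 12
a_21 = 9·12 + 14·6 + 14·2 = 16
a_22 = 9·16 + 14·12 + 14·6 = 5
a_23 = 9·5 + 14·16 + 14·12 = 12
a_24 = 9·12 + 14·5 + 14·16 = 11
a_25 = 9·11 + 14·12 + 14·5 = 14
a_26 = 9·14 + 14·11 + 14·12 = 6
a_27 = 9·6 + 14·14 + 14·11 = 13
a_28 = 9·13 + 14·6 + 14·14 = 6
a_29 = 9·6 + 14·13 + 14·6 = 14
a_30 = 9·14 + 14·6 + 14·13 = 1
a_31 = 9·1 + 14·14 + 14·6 = 0
a_32 = 9·0 + 14·1 + 14·14 = 6
a_33 = 9·6 + 14·0 + 14·1 = 0
a_34 = 9·0 + 14·6 + 14·0 = 16
a_35 = 9·16 + 14·0 + 14·6 = 7
a_36 = 9·7 + 14·16 + 14·0 = 15
a_37 = 9·15 + 14·7 + 14·16 = 15
a_38 = 9·15 + 14·15 + 14·7 = 1
a_39 = 9·1 + 14·15 + 14·15 = 4
a_40 = 9·4 + 14·1 + 14·15 = 5
a_41 = 9·5 + 14·4 + 14·1 = 13
a_42 = 9·13 + 14·5 + 14·4 = 5
a_43 = 9·5 + 14·13 + 14·5 = 8
a_44 = 9·8 + 14·5 + 14·13 = 1
a_45 = 9·1 + 14·8 + 14·5 = 4
a_46 = 9·4 + 14·1 + 14·8 = 9
a_47 = 9·9 + 14·4 + 14·1 = 15
a_48 = 9·15 + 14·9 + 14·4 = 11
a_49 = 9·11 + 14·15 + 14·9 = 10
a_50 = 9·10 + 14·11 + 14·15 = 12
a_51 = 9·12 + 14·10 + 14·11 = 11
a_52 = 9·11 + 14·12 + 14·10 = 16
a_53 = 9·16 + 14·11 + 14·12 = 7
a_54 = 9·7 + 14·16 + 14·11 = 16
a_55 = 9·16 + 14·7 + 14·16 = 7
a_56 = 9·7 + 14·16 + 14·7 = 11
a_57 = 9·11 + 14·7 + 14·16 = 13
a_58 = 9·13 + 14·11 + 14·7 = 12
a_59 = 9·12 + 14·13 + 14·11 = 2
a_60 = 9·2 + 14·12 + 14·13 = 11
a_61 = 9·11 + 14·2 + 14·12 = 6

6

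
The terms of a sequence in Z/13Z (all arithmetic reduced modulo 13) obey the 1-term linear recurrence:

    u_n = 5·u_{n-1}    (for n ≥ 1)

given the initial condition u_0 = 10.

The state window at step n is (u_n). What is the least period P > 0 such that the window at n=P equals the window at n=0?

n=0: window = (10)
n=1: window = (11)
n=2: window = (3)
n=3: window = (2)
n=4: window = (10)
window at n=4 equals window at n=0 → period = 4

4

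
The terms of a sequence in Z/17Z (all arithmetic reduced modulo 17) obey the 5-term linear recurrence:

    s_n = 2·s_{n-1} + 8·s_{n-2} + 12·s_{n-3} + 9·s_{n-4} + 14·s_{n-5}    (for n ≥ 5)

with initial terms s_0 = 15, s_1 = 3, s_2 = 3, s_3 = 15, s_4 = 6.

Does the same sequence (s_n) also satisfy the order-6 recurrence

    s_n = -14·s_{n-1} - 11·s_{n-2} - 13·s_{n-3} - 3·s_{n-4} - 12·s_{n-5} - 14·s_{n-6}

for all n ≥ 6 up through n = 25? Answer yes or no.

yes

Terms s_0..s_25: 15, 3, 3, 15, 6, 14, 2, 8, 5, 2, 14, 0, 4, 9, 0, 10, 11, 1, 13, 1, 0, 4, 15, 15, 8, 12
n=6: candidate gives 2, actual s_6 = 2 ✓
n=7: candidate gives 8, actual s_7 = 8 ✓
n=8: candidate gives 5, actual s_8 = 5 ✓
n=9: candidate gives 2, actual s_9 = 2 ✓
n=10: candidate gives 14, actual s_10 = 14 ✓
n=11: candidate gives 0, actual s_11 = 0 ✓
n=12: candidate gives 4, actual s_12 = 4 ✓
n=13: candidate gives 9, actual s_13 = 9 ✓
n=14: candidate gives 0, actual s_14 = 0 ✓
n=15: candidate gives 10, actual s_15 = 10 ✓
n=16: candidate gives 11, actual s_16 = 11 ✓
n=17: candidate gives 1, actual s_17 = 1 ✓
n=18: candidate gives 13, actual s_18 = 13 ✓
n=19: candidate gives 1, actual s_19 = 1 ✓
n=20: candidate gives 0, actual s_20 = 0 ✓
n=21: candidate gives 4, actual s_21 = 4 ✓
n=22: candidate gives 15, actual s_22 = 15 ✓
n=23: candidate gives 15, actual s_23 = 15 ✓
n=24: candidate gives 8, actual s_24 = 8 ✓
n=25: candidate gives 12, actual s_25 = 12 ✓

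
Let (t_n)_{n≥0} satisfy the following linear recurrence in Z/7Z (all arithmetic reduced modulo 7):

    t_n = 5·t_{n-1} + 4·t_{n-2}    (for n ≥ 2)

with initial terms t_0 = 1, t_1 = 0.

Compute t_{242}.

t_2 = 5·0 + 4·1 = 4
t_3 = 5·4 + 4·0 = 6
t_4 = 5·6 + 4·4 = 4
t_5 = 5·4 + 4·6 = 2
t_6 = 5·2 + 4·4 = 5
t_7 = 5·5 + 4·2 = 5
t_8 = 5·5 + 4·5 = 3
t_9 = 5·3 + 4·5 = 0
t_10 = 5·0 + 4·3 = 5
t_11 = 5·5 + 4·0 = 4
t_12 = 5·4 + 4·5 = 5
t_13 = 5·5 + 4·4 = 6
t_14 = 5·6 + 4·5 = 1
t_15 = 5·1 + 4·6 = 1
t_16 = 5·1 + 4·1 = 2
t_17 = 5·2 + 4·1 = 0
t_18 = 5·0 + 4·2 = 1
t_19 = 5·1 + 4·0 = 5
t_20 = 5·5 + 4·1 = 1
t_21 = 5·1 + 4·5 = 4
t_22 = 5·4 + 4·1 = 3
t_23 = 5·3 + 4·4 = 3
t_24 = 5·3 + 4·3 = 6
t_25 = 5·6 + 4·3 = 0
t_26 = 5·0 + 4·6 = 3
t_27 = 5·3 + 4·0 = 1
t_28 = 5·1 + 4·3 = 3
t_29 = 5·3 + 4·1 = 5
t_30 = 5·5 + 4·3 = 2
t_31 = 5·2 + 4·5 = 2
t_32 = 5·2 + 4·2 = 4
t_33 = 5·4 + 4·2 = 0
t_34 = 5·0 + 4·4 = 2
t_35 = 5·2 + 4·0 = 3
t_36 = 5·3 + 4·2 = 2
t_37 = 5·2 + 4·3 = 1
t_38 = 5·1 + 4·2 = 6
t_39 = 5·6 + 4·1 = 6
t_40 = 5·6 + 4·6 = 5
t_41 = 5·5 + 4·6 = 0
t_42 = 5·0 + 4·5 = 6
t_43 = 5·6 + 4·0 = 2
t_44 = 5·2 + 4·6 = 6
t_45 = 5·6 + 4·2 = 3
t_46 = 5·3 + 4·6 = 4
t_47 = 5·4 + 4·3 = 4
t_48 = 5·4 + 4·4 = 1
t_49 = 5·1 + 4·4 = 0
(t_48, t_49) = (1, 0) = (t_0, t_1), so the sequence has period 48.
242 ≡ 2 (mod 48), hence t_242 = t_2 = 4.

4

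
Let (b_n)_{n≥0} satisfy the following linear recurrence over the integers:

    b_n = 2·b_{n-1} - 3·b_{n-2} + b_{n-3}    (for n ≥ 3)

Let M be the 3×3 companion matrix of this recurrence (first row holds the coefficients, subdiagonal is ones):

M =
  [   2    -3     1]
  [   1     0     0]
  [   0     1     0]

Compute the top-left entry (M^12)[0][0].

108

(M^12)[0][0] is the top entry after applying M 12 times to the unit state (1, 0, 0). Equivalently it is h_{14} for the auxiliary sequence (h_n) obeying the same recurrence with h_2 = 1 and h_i = 0 for 0 ≤ i < 2:
h_3 = 2·1 + -3·0 + 1·0 = 2
h_4 = 2·2 + -3·1 + 1·0 = 1
h_5 = 2·1 + -3·2 + 1·1 = -3
h_6 = 2·-3 + -3·1 + 1·2 = -7
h_7 = 2·-7 + -3·-3 + 1·1 = -4
h_8 = 2·-4 + -3·-7 + 1·-3 = 10
h_9 = 2·10 + -3·-4 + 1·-7 = 25
h_10 = 2·25 + -3·10 + 1·-4 = 16
h_11 = 2·16 + -3·25 + 1·10 = -33
h_12 = 2·-33 + -3·16 + 1·25 = -89
h_13 = 2·-89 + -3·-33 + 1·16 = -63
h_14 = 2·-63 + -3·-89 + 1·-33 = 108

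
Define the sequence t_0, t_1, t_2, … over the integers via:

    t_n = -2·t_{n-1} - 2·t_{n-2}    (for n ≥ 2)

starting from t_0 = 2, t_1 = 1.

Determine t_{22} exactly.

6144

t_2 = -2·1 + -2·2 = -6
t_3 = -2·-6 + -2·1 = 10
t_4 = -2·10 + -2·-6 = -8
t_5 = -2·-8 + -2·10 = -4
t_6 = -2·-4 + -2·-8 = 24
t_7 = -2·24 + -2·-4 = -40
t_8 = -2·-40 + -2·24 = 32
t_9 = -2·32 + -2·-40 = 16
t_10 = -2·16 + -2·32 = -96
t_11 = -2·-96 + -2·16 = 160
t_12 = -2·160 + -2·-96 = -128
t_13 = -2·-128 + -2·160 = -64
t_14 = -2·-64 + -2·-128 = 384
t_15 = -2·384 + -2·-64 = -640
t_16 = -2·-640 + -2·384 = 512
t_17 = -2·512 + -2·-640 = 256
t_18 = -2·256 + -2·512 = -1536
t_19 = -2·-1536 + -2·256 = 2560
t_20 = -2·2560 + -2·-1536 = -2048
t_21 = -2·-2048 + -2·2560 = -1024
t_22 = -2·-1024 + -2·-2048 = 6144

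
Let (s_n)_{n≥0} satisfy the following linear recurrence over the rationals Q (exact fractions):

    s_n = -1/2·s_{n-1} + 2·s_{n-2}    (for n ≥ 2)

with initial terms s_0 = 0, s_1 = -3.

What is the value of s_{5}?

s_2 = -1/2·-3 + 2·0 = 3/2
s_3 = -1/2·3/2 + 2·-3 = -27/4
s_4 = -1/2·-27/4 + 2·3/2 = 51/8
s_5 = -1/2·51/8 + 2·-27/4 = -267/16

-267/16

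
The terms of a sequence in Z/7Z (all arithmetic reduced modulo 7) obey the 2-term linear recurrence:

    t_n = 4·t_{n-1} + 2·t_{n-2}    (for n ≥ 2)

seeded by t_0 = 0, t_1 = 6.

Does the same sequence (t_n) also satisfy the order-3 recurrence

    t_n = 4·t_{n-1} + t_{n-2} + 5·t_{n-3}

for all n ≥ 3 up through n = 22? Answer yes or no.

no

Terms t_0..t_22: 0, 6, 3, 3, 4, 1, 5, 1, 0, 2, 1, 1, 6, 5, 4, 5, 0, 3, 5, 5, 2, 4, 6
n=3: candidate gives 4, actual t_3 = 3 ✗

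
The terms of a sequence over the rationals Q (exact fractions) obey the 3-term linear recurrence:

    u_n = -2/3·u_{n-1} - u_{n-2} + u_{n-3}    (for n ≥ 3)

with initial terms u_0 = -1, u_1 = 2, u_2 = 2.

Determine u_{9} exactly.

-49846/2187

u_3 = -2/3·2 + -1·2 + 1·-1 = -13/3
u_4 = -2/3·-13/3 + -1·2 + 1·2 = 26/9
u_5 = -2/3·26/9 + -1·-13/3 + 1·2 = 119/27
u_6 = -2/3·119/27 + -1·26/9 + 1·-13/3 = -823/81
u_7 = -2/3·-823/81 + -1·119/27 + 1·26/9 = 1277/243
u_8 = -2/3·1277/243 + -1·-823/81 + 1·119/27 = 8066/729
u_9 = -2/3·8066/729 + -1·1277/243 + 1·-823/81 = -49846/2187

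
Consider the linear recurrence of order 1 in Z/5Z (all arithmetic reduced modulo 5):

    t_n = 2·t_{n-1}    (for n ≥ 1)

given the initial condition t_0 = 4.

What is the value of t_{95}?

t_1 = 2·4 = 3
t_2 = 2·3 = 1
t_3 = 2·1 = 2
t_4 = 2·2 = 4
(t_4) = (4) = (t_0), so the sequence has period 4.
95 ≡ 3 (mod 4), hence t_95 = t_3 = 2.

2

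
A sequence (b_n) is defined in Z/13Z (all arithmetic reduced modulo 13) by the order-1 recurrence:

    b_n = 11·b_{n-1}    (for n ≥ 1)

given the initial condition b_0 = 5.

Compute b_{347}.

4

b_1 = 11·5 = 3
b_2 = 11·3 = 7
b_3 = 11·7 = 12
b_4 = 11·12 = 2
b_5 = 11·2 = 9
b_6 = 11·9 = 8
b_7 = 11·8 = 10
b_8 = 11·10 = 6
b_9 = 11·6 = 1
b_10 = 11·1 = 11
b_11 = 11·11 = 4
b_12 = 11·4 = 5
(b_12) = (5) = (b_0), so the sequence has period 12.
347 ≡ 11 (mod 12), hence b_347 = b_11 = 4.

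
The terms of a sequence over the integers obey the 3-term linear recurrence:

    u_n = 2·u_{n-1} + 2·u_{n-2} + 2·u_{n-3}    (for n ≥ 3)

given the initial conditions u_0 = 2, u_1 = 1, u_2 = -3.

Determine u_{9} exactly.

u_3 = 2·-3 + 2·1 + 2·2 = 0
u_4 = 2·0 + 2·-3 + 2·1 = -4
u_5 = 2·-4 + 2·0 + 2·-3 = -14
u_6 = 2·-14 + 2·-4 + 2·0 = -36
u_7 = 2·-36 + 2·-14 + 2·-4 = -108
u_8 = 2·-108 + 2·-36 + 2·-14 = -316
u_9 = 2·-316 + 2·-108 + 2·-36 = -920

-920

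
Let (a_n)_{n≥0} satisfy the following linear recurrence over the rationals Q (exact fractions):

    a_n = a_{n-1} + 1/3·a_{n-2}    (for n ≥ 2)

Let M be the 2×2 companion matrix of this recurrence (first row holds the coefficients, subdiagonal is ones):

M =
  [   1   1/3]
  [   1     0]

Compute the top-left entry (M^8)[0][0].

436/81

(M^8)[0][0] is the top entry after applying M 8 times to the unit state (1, 0). Equivalently it is h_{9} for the auxiliary sequence (h_n) obeying the same recurrence with h_1 = 1 and h_i = 0 for 0 ≤ i < 1:
h_2 = 1·1 + 1/3·0 = 1
h_3 = 1·1 + 1/3·1 = 4/3
h_4 = 1·4/3 + 1/3·1 = 5/3
h_5 = 1·5/3 + 1/3·4/3 = 19/9
h_6 = 1·19/9 + 1/3·5/3 = 8/3
h_7 = 1·8/3 + 1/3·19/9 = 91/27
h_8 = 1·91/27 + 1/3·8/3 = 115/27
h_9 = 1·115/27 + 1/3·91/27 = 436/81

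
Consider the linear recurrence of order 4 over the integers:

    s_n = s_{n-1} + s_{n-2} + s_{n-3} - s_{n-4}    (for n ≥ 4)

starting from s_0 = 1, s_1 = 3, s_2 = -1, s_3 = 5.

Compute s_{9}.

s_4 = 1·5 + 1·-1 + 1·3 + -1·1 = 6
s_5 = 1·6 + 1·5 + 1·-1 + -1·3 = 7
s_6 = 1·7 + 1·6 + 1·5 + -1·-1 = 19
s_7 = 1·19 + 1·7 + 1·6 + -1·5 = 27
s_8 = 1·27 + 1·19 + 1·7 + -1·6 = 47
s_9 = 1·47 + 1·27 + 1·19 + -1·7 = 86

86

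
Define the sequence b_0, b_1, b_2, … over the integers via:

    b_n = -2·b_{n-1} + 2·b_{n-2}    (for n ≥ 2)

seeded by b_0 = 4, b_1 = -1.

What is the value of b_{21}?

-1662905344

b_2 = -2·-1 + 2·4 = 10
b_3 = -2·10 + 2·-1 = -22
b_4 = -2·-22 + 2·10 = 64
b_5 = -2·64 + 2·-22 = -172
b_6 = -2·-172 + 2·64 = 472
b_7 = -2·472 + 2·-172 = -1288
b_8 = -2·-1288 + 2·472 = 3520
b_9 = -2·3520 + 2·-1288 = -9616
b_10 = -2·-9616 + 2·3520 = 26272
b_11 = -2·26272 + 2·-9616 = -71776
b_12 = -2·-71776 + 2·26272 = 196096
b_13 = -2·196096 + 2·-71776 = -535744
b_14 = -2·-535744 + 2·196096 = 1463680
b_15 = -2·1463680 + 2·-535744 = -3998848
b_16 = -2·-3998848 + 2·1463680 = 10925056
b_17 = -2·10925056 + 2·-3998848 = -29847808
b_18 = -2·-29847808 + 2·10925056 = 81545728
b_19 = -2·81545728 + 2·-29847808 = -222787072
b_20 = -2·-222787072 + 2·81545728 = 608665600
b_21 = -2·608665600 + 2·-222787072 = -1662905344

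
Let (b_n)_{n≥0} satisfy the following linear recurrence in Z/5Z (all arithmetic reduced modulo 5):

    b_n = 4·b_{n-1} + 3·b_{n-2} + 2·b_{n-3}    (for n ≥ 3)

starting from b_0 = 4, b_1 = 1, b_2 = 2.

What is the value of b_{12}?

3

b_3 = 4·2 + 3·1 + 2·4 = 4
b_4 = 4·4 + 3·2 + 2·1 = 4
b_5 = 4·4 + 3·4 + 2·2 = 2
b_6 = 4·2 + 3·4 + 2·4 = 3
b_7 = 4·3 + 3·2 + 2·4 = 1
b_8 = 4·1 + 3·3 + 2·2 = 2
b_9 = 4·2 + 3·1 + 2·3 = 2
b_10 = 4·2 + 3·2 + 2·1 = 1
b_11 = 4·1 + 3·2 + 2·2 = 4
b_12 = 4·4 + 3·1 + 2·2 = 3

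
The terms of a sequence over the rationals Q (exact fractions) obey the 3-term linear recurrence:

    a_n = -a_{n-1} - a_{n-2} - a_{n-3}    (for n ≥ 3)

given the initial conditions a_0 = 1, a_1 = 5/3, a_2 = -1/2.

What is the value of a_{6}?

a_3 = -1·-1/2 + -1·5/3 + -1·1 = -13/6
a_4 = -1·-13/6 + -1·-1/2 + -1·5/3 = 1
a_5 = -1·1 + -1·-13/6 + -1·-1/2 = 5/3
a_6 = -1·5/3 + -1·1 + -1·-13/6 = -1/2

-1/2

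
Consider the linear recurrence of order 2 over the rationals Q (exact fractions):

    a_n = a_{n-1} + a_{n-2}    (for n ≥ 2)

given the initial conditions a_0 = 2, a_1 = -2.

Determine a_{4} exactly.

-2

a_2 = 1·-2 + 1·2 = 0
a_3 = 1·0 + 1·-2 = -2
a_4 = 1·-2 + 1·0 = -2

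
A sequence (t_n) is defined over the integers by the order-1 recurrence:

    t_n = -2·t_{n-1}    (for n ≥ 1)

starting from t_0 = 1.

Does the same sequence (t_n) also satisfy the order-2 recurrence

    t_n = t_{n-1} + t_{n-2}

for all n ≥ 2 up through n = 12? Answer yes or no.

no

Terms t_0..t_12: 1, -2, 4, -8, 16, -32, 64, -128, 256, -512, 1024, -2048, 4096
n=2: candidate gives -1, actual t_2 = 4 ✗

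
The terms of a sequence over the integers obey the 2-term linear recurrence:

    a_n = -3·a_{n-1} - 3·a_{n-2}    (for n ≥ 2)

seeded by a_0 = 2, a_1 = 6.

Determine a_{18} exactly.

a_2 = -3·6 + -3·2 = -24
a_3 = -3·-24 + -3·6 = 54
a_4 = -3·54 + -3·-24 = -90
a_5 = -3·-90 + -3·54 = 108
a_6 = -3·108 + -3·-90 = -54
a_7 = -3·-54 + -3·108 = -162
a_8 = -3·-162 + -3·-54 = 648
a_9 = -3·648 + -3·-162 = -1458
a_10 = -3·-1458 + -3·648 = 2430
a_11 = -3·2430 + -3·-1458 = -2916
a_12 = -3·-2916 + -3·2430 = 1458
a_13 = -3·1458 + -3·-2916 = 4374
a_14 = -3·4374 + -3·1458 = -17496
a_15 = -3·-17496 + -3·4374 = 39366
a_16 = -3·39366 + -3·-17496 = -65610
a_17 = -3·-65610 + -3·39366 = 78732
a_18 = -3·78732 + -3·-65610 = -39366

-39366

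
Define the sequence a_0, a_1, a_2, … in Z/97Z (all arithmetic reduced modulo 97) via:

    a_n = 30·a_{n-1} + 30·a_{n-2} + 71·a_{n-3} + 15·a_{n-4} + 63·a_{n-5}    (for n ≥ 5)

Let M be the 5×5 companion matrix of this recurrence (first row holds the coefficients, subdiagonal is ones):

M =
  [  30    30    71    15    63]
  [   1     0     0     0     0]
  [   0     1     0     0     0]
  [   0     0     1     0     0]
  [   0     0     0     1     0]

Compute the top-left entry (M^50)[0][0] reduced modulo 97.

92

(M^50)[0][0] is the top entry after applying M 50 times to the unit state (1, 0, 0, 0, 0). Equivalently it is h_{54} for the auxiliary sequence (h_n) obeying the same recurrence with h_4 = 1 and h_i = 0 for 0 ≤ i < 4:
h_5 = 30·1 + 30·0 + 71·0 + 15·0 + 63·0 = 30
h_6 = 30·30 + 30·1 + 71·0 + 15·0 + 63·0 = 57
h_7 = 30·57 + 30·30 + 71·1 + 15·0 + 63·0 = 62
h_8 = 30·62 + 30·57 + 71·30 + 15·1 + 63·0 = 89
h_9 = 30·89 + 30·62 + 71·57 + 15·30 + 63·1 = 69
h_10 = 30·69 + 30·89 + 71·62 + 15·57 + 63·30 = 53
h_11 = 30·53 + 30·69 + 71·89 + 15·62 + 63·57 = 47
h_12 = 30·47 + 30·53 + 71·69 + 15·89 + 63·62 = 45
h_13 = 30·45 + 30·47 + 71·53 + 15·69 + 63·89 = 70
h_14 = 30·70 + 30·45 + 71·47 + 15·53 + 63·69 = 95
h_15 = 30·95 + 30·70 + 71·45 + 15·47 + 63·53 = 64
h_16 = 30·64 + 30·95 + 71·70 + 15·45 + 63·47 = 87
h_17 = 30·87 + 30·64 + 71·95 + 15·70 + 63·45 = 28
h_18 = 30·28 + 30·87 + 71·64 + 15·95 + 63·70 = 55
h_19 = 30·55 + 30·28 + 71·87 + 15·64 + 63·95 = 92
h_20 = 30·92 + 30·55 + 71·28 + 15·87 + 63·64 = 95
h_21 = 30·95 + 30·92 + 71·55 + 15·28 + 63·87 = 90
h_22 = 30·90 + 30·95 + 71·92 + 15·55 + 63·28 = 24
h_23 = 30·24 + 30·90 + 71·95 + 15·92 + 63·55 = 72
h_24 = 30·72 + 30·24 + 71·90 + 15·95 + 63·92 = 1
h_25 = 30·1 + 30·72 + 71·24 + 15·90 + 63·95 = 74
h_26 = 30·74 + 30·1 + 71·72 + 15·24 + 63·90 = 6
h_27 = 30·6 + 30·74 + 71·1 + 15·72 + 63·24 = 19
h_28 = 30·19 + 30·6 + 71·74 + 15·1 + 63·72 = 79
h_29 = 30·79 + 30·19 + 71·6 + 15·74 + 63·1 = 77
h_30 = 30·77 + 30·79 + 71·19 + 15·6 + 63·74 = 14
h_31 = 30·14 + 30·77 + 71·79 + 15·19 + 63·6 = 78
h_32 = 30·78 + 30·14 + 71·77 + 15·79 + 63·19 = 36
h_33 = 30·36 + 30·78 + 71·14 + 15·77 + 63·79 = 70
h_34 = 30·70 + 30·36 + 71·78 + 15·14 + 63·77 = 5
h_35 = 30·5 + 30·70 + 71·36 + 15·78 + 63·14 = 68
h_36 = 30·68 + 30·5 + 71·70 + 15·36 + 63·78 = 4
h_37 = 30·4 + 30·68 + 71·5 + 15·70 + 63·36 = 13
h_38 = 30·13 + 30·4 + 71·68 + 15·5 + 63·70 = 26
h_39 = 30·26 + 30·13 + 71·4 + 15·68 + 63·5 = 73
h_40 = 30·73 + 30·26 + 71·13 + 15·4 + 63·68 = 89
h_41 = 30·89 + 30·73 + 71·26 + 15·13 + 63·4 = 72
h_42 = 30·72 + 30·89 + 71·73 + 15·26 + 63·13 = 67
h_43 = 30·67 + 30·72 + 71·89 + 15·73 + 63·26 = 30
h_44 = 30·30 + 30·67 + 71·72 + 15·89 + 63·73 = 85
h_45 = 30·85 + 30·30 + 71·67 + 15·72 + 63·89 = 53
h_46 = 30·53 + 30·85 + 71·30 + 15·67 + 63·72 = 74
h_47 = 30·74 + 30·53 + 71·85 + 15·30 + 63·67 = 63
h_48 = 30·63 + 30·74 + 71·53 + 15·85 + 63·30 = 77
h_49 = 30·77 + 30·63 + 71·74 + 15·53 + 63·85 = 84
h_50 = 30·84 + 30·77 + 71·63 + 15·74 + 63·53 = 75
h_51 = 30·75 + 30·84 + 71·77 + 15·63 + 63·74 = 33
h_52 = 30·33 + 30·75 + 71·84 + 15·77 + 63·63 = 69
h_53 = 30·69 + 30·33 + 71·75 + 15·84 + 63·77 = 43
h_54 = 30·43 + 30·69 + 71·33 + 15·75 + 63·84 = 92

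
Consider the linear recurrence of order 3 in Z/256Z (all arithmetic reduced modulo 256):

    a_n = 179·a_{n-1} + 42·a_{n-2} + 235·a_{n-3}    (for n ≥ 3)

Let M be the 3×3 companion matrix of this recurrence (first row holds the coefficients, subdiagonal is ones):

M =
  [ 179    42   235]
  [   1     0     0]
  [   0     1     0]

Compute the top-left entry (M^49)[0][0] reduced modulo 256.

131

(M^49)[0][0] is the top entry after applying M 49 times to the unit state (1, 0, 0). Equivalently it is h_{51} for the auxiliary sequence (h_n) obeying the same recurrence with h_2 = 1 and h_i = 0 for 0 ≤ i < 2:
h_3 = 179·1 + 42·0 + 235·0 = 179
h_4 = 179·179 + 42·1 + 235·0 = 83
h_5 = 179·83 + 42·179 + 235·1 = 82
h_6 = 179·82 + 42·83 + 235·179 = 69
h_7 = 179·69 + 42·82 + 235·83 = 228
h_8 = 179·228 + 42·69 + 235·82 = 4
h_9 = 179·4 + 42·228 + 235·69 = 139
h_10 = 179·139 + 42·4 + 235·228 = 37
h_11 = 179·37 + 42·139 + 235·4 = 89
h_12 = 179·89 + 42·37 + 235·139 = 230
h_13 = 179·230 + 42·89 + 235·37 = 99
h_14 = 179·99 + 42·230 + 235·89 = 168
h_15 = 179·168 + 42·99 + 235·230 = 216
h_16 = 179·216 + 42·168 + 235·99 = 121
h_17 = 179·121 + 42·216 + 235·168 = 67
h_18 = 179·67 + 42·121 + 235·216 = 251
h_19 = 179·251 + 42·67 + 235·121 = 146
h_20 = 179·146 + 42·251 + 235·67 = 197
h_21 = 179·197 + 42·146 + 235·251 = 28
h_22 = 179·28 + 42·197 + 235·146 = 236
h_23 = 179·236 + 42·28 + 235·197 = 115
h_24 = 179·115 + 42·236 + 235·28 = 213
h_25 = 179·213 + 42·115 + 235·236 = 113
h_26 = 179·113 + 42·213 + 235·115 = 134
h_27 = 179·134 + 42·113 + 235·213 = 195
h_28 = 179·195 + 42·134 + 235·113 = 16
h_29 = 179·16 + 42·195 + 235·134 = 48
h_30 = 179·48 + 42·16 + 235·195 = 49
h_31 = 179·49 + 42·48 + 235·16 = 211
h_32 = 179·211 + 42·49 + 235·48 = 163
h_33 = 179·163 + 42·211 + 235·49 = 146
h_34 = 179·146 + 42·163 + 235·211 = 133
h_35 = 179·133 + 42·146 + 235·163 = 148
h_36 = 179·148 + 42·133 + 235·146 = 84
h_37 = 179·84 + 42·148 + 235·133 = 27
h_38 = 179·27 + 42·84 + 235·148 = 133
h_39 = 179·133 + 42·27 + 235·84 = 137
h_40 = 179·137 + 42·133 + 235·27 = 102
h_41 = 179·102 + 42·137 + 235·133 = 227
h_42 = 179·227 + 42·102 + 235·137 = 56
h_43 = 179·56 + 42·227 + 235·102 = 8
h_44 = 179·8 + 42·56 + 235·227 = 41
h_45 = 179·41 + 42·8 + 235·56 = 99
h_46 = 179·99 + 42·41 + 235·8 = 75
h_47 = 179·75 + 42·99 + 235·41 = 82
h_48 = 179·82 + 42·75 + 235·99 = 133
h_49 = 179·133 + 42·82 + 235·75 = 76
h_50 = 179·76 + 42·133 + 235·82 = 60
h_51 = 179·60 + 42·76 + 235·133 = 131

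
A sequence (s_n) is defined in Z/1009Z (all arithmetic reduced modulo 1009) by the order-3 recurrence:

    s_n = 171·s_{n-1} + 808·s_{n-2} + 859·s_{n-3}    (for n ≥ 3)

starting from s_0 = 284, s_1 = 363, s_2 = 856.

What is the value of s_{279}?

91

s_3 = 171·856 + 808·363 + 859·284 = 543
s_4 = 171·543 + 808·856 + 859·363 = 544
s_5 = 171·544 + 808·543 + 859·856 = 777
s_6 = 171·777 + 808·544 + 859·543 = 595
s_7 = 171·595 + 808·777 + 859·544 = 183
s_8 = 171·183 + 808·595 + 859·777 = 984
Continuing the recurrence:
  s_9 = 862;  s_10 = 870;  s_11 = 447;  s_12 = 301;  s_13 = 636;  s_14 = 376
  s_15 = 282;  s_16 = 344;  s_17 = 228;  s_18 = 192;  s_19 = 989;  s_20 = 472
  s_21 = 437;  s_22 = 8;  s_23 = 135;  s_24 = 323;  s_25 = 664;  s_26 = 119
  s_27 = 884;  s_28 = 402;  s_29 = 342;  s_30 = 466;  s_31 = 85;  s_32 = 739
  s_33 = 33;  s_34 = 749;  s_35 = 506;  s_36 = 648;  s_37 = 679;  s_38 = 771
  s_39 = 71;  s_40 = 507;  s_41 = 163;  s_42 = 72;  s_43 = 363;  s_44 = 953
  s_45 = 498;  s_46 = 595;  s_47 = 966;  s_48 = 152;  s_49 = 880;  s_50 = 253
  s_51 = 987;  s_52 = 50;  s_53 = 247;  s_54 = 172;  s_55 = 517;  s_56 = 641
  s_57 = 74;  s_58 = 1000;  s_59 = 445;  s_60 = 210;  s_61 = 283;  s_62 = 982
  s_63 = 837;  s_64 = 159;  s_65 = 226;  s_66 = 199;  s_67 = 68;  s_68 = 287
  s_69 = 514;  s_70 = 836;  s_71 = 628;  s_72 = 485;  s_73 = 819;  s_74 = 832
  s_75 = 758;  s_76 = 976;  s_77 = 728;  s_78 = 268;  s_79 = 305;  s_80 = 77
  s_81 = 454;  s_82 = 263;  s_83 = 691;  s_84 = 225;  s_85 = 385;  s_86 = 707
  s_87 = 681;  s_88 = 341;  s_89 = 27;  s_90 = 411;  s_91 = 587;  s_92 = 599
  s_93 = 485;  s_94 = 611;  s_95 = 893;  s_96 = 529;  s_97 = 936;  s_98 = 497
  s_99 = 130;  s_100 = 886;  s_101 = 376;  s_102 = 907;  s_103 = 98;  s_104 = 31
  s_105 = 903;  s_106 = 294;  s_107 = 336;  s_108 = 136;  s_109 = 412;  s_110 = 788
  s_111 = 257;  s_112 = 334;  s_113 = 265;  s_114 = 171;  s_115 = 542;  s_116 = 399
  s_117 = 231;  s_118 = 91;  s_119 = 90;  s_120 = 791;  s_121 = 603;  s_122 = 243
  s_123 = 473;  s_124 = 112;  s_125 = 637;  s_126 = 330;  s_127 = 385;  s_128 = 819
  s_129 = 47;  s_130 = 585;  s_131 = 26;  s_132 = 891;  s_133 = 863;  s_134 = 906
  s_135 = 172;  s_136 = 376;  s_137 = 778;  s_138 = 383;  s_139 = 29;  s_140 = 968
  s_141 = 340;  s_142 = 482;  s_143 = 52;  s_144 = 252;  s_145 = 700;  s_146 = 708
  s_147 = 81;  s_148 = 631;  s_149 = 555;  s_150 = 320;  s_151 = 874;  s_152 = 875
  s_153 = 617;  s_154 = 332;  s_155 = 278;  s_156 = 255;  s_157 = 485;  s_158 = 70
  s_159 = 342;  s_160 = 923;  s_161 = 898;  s_162 = 482;  s_163 = 589;  s_164 = 307
  s_165 = 41;  s_166 = 232;  s_167 = 516;  s_168 = 139;  s_169 = 279;  s_170 = 892
  s_171 = 937;  s_172 = 634;  s_173 = 185;  s_174 = 766;  s_175 = 719;  s_176 = 764
  s_177 = 377;  s_178 = 817;  s_179 = 789;  s_180 = 926;  s_181 = 305;  s_182 = 938
  s_183 = 553;  s_184 = 526;  s_185 = 542;  s_186 = 870;  s_187 = 279;  s_188 = 402
  s_189 = 216;  s_190 = 49;  s_191 = 518;  s_192 = 924;  s_193 = 122;  s_194 = 607
  s_195 = 206;  s_196 = 864;  s_197 = 153;  s_198 = 192;  s_199 = 622;  s_200 = 424
  s_201 = 411;  s_202 = 729;  s_203 = 646;  s_204 = 160;  s_205 = 54;  s_206 = 245
  s_207 = 987;  s_208 = 442;  s_209 = 876;  s_210 = 687;  s_211 = 217;  s_212 = 699
  s_213 = 105;  s_214 = 292;  s_215 = 661;  s_216 = 247;  s_217 = 782;  s_218 = 60
  s_219 = 675;  s_220 = 191;  s_221 = 994;  s_222 = 63;  s_223 = 273;  s_224 = 955
  s_225 = 100;  s_226 = 121;  s_227 = 619;  s_228 = 943;  s_229 = 522;  s_230 = 597
  s_231 = 2;  s_232 = 818;  s_233 = 485;  s_234 = 955;  s_235 = 633;  s_236 = 942
  s_237 = 580;  s_238 = 544;  s_239 = 620;  s_240 = 486;  s_241 = 993;  s_242 = 306
  s_243 = 804;  s_244 = 685;  s_245 = 441;  s_246 = 764;  s_247 = 802;  s_248 = 166
  s_249 = 798;  s_250 = 954;  s_251 = 34;  s_252 = 87;  s_253 = 149;  s_254 = 874
  s_255 = 510;  s_256 = 176;  s_257 = 304;  s_258 = 648;  s_259 = 97;  s_260 = 161
  s_261 = 635;  s_262 = 125;  s_263 = 760;  s_264 = 504;  s_265 = 439;  s_266 = 16
  s_267 = 337;  s_268 = 669;  s_269 = 875;  s_270 = 930;  s_271 = 858;  s_272 = 68
  s_273 = 352;  s_274 = 562;  s_275 = 15;  s_276 = 261;  s_277 = 703
s_278 = 171·703 + 808·261 + 859·15 = 926
s_279 = 171·926 + 808·703 + 859·261 = 91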